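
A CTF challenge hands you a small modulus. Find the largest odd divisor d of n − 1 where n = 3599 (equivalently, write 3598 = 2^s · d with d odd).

Halving: 3598 → 1799; 1799 is odd.
So 3598 = 2^1 · 1799.

1799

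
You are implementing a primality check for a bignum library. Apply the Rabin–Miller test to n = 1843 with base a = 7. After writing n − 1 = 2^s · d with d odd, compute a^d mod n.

818

n − 1 = 1842 = 2^1 · 921, so s = 1 and d = 921.
By repeated squaring, 7^921 ≡ 818 (mod 1843).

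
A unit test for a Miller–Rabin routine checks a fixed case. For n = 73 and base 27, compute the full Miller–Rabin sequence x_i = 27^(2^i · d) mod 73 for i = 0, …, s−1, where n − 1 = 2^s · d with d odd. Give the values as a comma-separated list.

27, 72, 1

n − 1 = 72 = 2^3 · 9, so s = 3 and d = 9.
x_0 = 27^9 mod 73 = 27.
x_1 = 27^2 mod 73 = 72.
x_2 = 72^2 mod 73 = 1.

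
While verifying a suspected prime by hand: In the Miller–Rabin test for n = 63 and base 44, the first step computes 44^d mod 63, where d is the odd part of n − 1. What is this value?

44

n − 1 = 62 = 2^1 · 31, so s = 1 and d = 31.
Repeated squaring mod 63: 44^1 ≡ 44, 44^2 ≡ 46, 44^4 ≡ 37, 44^8 ≡ 46, 44^16 ≡ 37.
31 = 16 + 8 + 4 + 2 + 1, so 44^31 ≡ 37·46·37·46·44 ≡ 44 (mod 63).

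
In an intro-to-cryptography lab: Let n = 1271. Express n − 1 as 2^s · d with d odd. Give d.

635

Halving: 1270 → 635; 635 is odd.
So 1270 = 2^1 · 635.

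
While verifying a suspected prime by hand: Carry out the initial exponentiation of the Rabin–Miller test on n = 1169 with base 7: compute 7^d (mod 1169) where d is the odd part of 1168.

n − 1 = 1168 = 2^4 · 73, so s = 4 and d = 73.
7^73 mod 1169 = 756.

756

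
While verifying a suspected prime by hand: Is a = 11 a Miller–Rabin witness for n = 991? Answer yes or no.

no

n − 1 = 990 = 2^1 · 495, so s = 1 and d = 495.
By repeated squaring, 11^495 ≡ 990 (mod 991).
x_0 = 11^495 mod 991 = 990.
x_0 = 990 ≡ −1, so 11 is not a witness.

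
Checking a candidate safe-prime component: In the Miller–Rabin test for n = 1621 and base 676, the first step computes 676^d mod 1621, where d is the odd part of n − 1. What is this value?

n − 1 = 1620 = 2^2 · 405, so s = 2 and d = 405.
Repeated squaring mod 1621: 676^1 ≡ 676, 676^2 ≡ 1475, 676^4 ≡ 243, 676^8 ≡ 693, 676^16 ≡ 433, 676^32 ≡ 1074, 676^64 ≡ 945, 676^128 ≡ 1475, 676^256 ≡ 243.
405 = 256 + 128 + 16 + 4 + 1, so 676^405 ≡ 243·1475·433·243·676 ≡ 1620 (mod 1621).

1620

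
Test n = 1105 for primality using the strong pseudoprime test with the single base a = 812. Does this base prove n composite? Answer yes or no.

n − 1 = 1104 = 2^4 · 69, so s = 4 and d = 69.
x_0 = 812^69 mod 1105 = 642.
x_0 is neither 1 nor 1104, so continue squaring.
x_1 = 642^2 mod 1105 = 1104.
x_1 ≡ −1, so 812 is not a witness.

no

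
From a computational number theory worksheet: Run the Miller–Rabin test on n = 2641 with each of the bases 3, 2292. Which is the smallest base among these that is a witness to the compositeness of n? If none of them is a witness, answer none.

3

n − 1 = 2640 = 2^4 · 165, so s = 4 and d = 165.
Base 3: x_0 = 3^165 mod 2641 = 8. x_0 is neither 1 nor 2640, so continue squaring. x_1 = 8^2 mod 2641 = 64. x_2 = 64^2 mod 2641 = 1455. x_3 = 1455^2 mod 2641 = 1584. Reached i = s−1 = 3 without hitting −1: 3 is a Miller–Rabin witness and 2641 is composite.
Base 2292: x_0 = 2292^165 mod 2641 = 1994. x_0 is neither 1 nor 2640, so continue squaring. x_1 = 1994^2 mod 2641 = 1331. x_2 = 1331^2 mod 2641 = 2091. x_3 = 2091^2 mod 2641 = 1426. Reached i = s−1 = 3 without hitting −1: 2292 is a Miller–Rabin witness and 2641 is composite.
The smallest witness among the given bases is 3.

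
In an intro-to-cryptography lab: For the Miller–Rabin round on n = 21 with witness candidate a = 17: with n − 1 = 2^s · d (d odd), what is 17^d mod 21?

5

n − 1 = 20 = 2^2 · 5, so s = 2 and d = 5.
By repeated squaring, 17^5 ≡ 5 (mod 21).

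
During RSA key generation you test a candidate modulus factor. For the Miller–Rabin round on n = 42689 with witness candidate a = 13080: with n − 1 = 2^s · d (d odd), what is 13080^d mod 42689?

355

n − 1 = 42688 = 2^6 · 667, so s = 6 and d = 667.
13080^667 mod 42689 = 355.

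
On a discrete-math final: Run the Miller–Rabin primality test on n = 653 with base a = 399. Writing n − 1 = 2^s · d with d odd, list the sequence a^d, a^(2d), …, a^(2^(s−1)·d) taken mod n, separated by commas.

n − 1 = 652 = 2^2 · 163, so s = 2 and d = 163.
x_0 = 399^163 mod 653 = 504.
x_1 = 504^2 mod 653 = 652.

504, 652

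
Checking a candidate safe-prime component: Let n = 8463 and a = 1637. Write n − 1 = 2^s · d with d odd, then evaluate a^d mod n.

n − 1 = 8462 = 2^1 · 4231, so s = 1 and d = 4231.
1637^4231 mod 8463 = 1637.

1637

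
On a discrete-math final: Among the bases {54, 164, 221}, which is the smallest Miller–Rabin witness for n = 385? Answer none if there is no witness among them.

n − 1 = 384 = 2^7 · 3, so s = 7 and d = 3.
Base 54: x_0 = 54^3 mod 385 = 384. x_0 = 384 ≡ −1, so 54 is not a witness.
Base 164: x_0 = 164^3 mod 385 = 384. x_0 = 384 ≡ −1, so 164 is not a witness.
Base 221: x_0 = 221^3 mod 385 = 1. x_0 = 1, so 221 is not a witness.
No listed base is a witness for 385.

none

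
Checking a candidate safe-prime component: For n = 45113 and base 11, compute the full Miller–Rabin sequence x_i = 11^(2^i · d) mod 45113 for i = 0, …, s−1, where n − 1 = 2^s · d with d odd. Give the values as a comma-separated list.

n − 1 = 45112 = 2^3 · 5639, so s = 3 and d = 5639.
x_0 = 11^5639 mod 45113 = 2458.
x_1 = 2458^2 mod 45113 = 41735.
x_2 = 41735^2 mod 45113 = 42408.

2458, 41735, 42408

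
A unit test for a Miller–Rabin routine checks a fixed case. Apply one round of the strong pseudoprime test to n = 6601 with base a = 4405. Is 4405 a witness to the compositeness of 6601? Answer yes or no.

n − 1 = 6600 = 2^3 · 825, so s = 3 and d = 825.
x_0 = 4405^825 mod 6601 = 1.
x_0 = 1, so 4405 is not a witness.

no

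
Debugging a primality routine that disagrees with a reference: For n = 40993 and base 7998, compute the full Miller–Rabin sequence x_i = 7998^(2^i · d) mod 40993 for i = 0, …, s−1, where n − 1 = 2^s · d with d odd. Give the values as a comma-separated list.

14945, 23161, 38516, 27572, 40992

n − 1 = 40992 = 2^5 · 1281, so s = 5 and d = 1281.
x_0 = 7998^1281 mod 40993 = 14945.
x_1 = 14945^2 mod 40993 = 23161.
x_2 = 23161^2 mod 40993 = 38516.
x_3 = 38516^2 mod 40993 = 27572.
x_4 = 27572^2 mod 40993 = 40992.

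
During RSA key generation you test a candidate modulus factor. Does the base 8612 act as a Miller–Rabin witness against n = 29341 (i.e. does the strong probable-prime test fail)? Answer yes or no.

n − 1 = 29340 = 2^2 · 7335, so s = 2 and d = 7335.
By repeated squaring, 8612^7335 ≡ 5845 (mod 29341).
x_0 = 8612^7335 mod 29341 = 5845.
x_0 is neither 1 nor 29340, so continue squaring.
x_1 = 5845^2 mod 29341 = 11101.
Reached i = s−1 = 1 without hitting −1: 8612 is a Miller–Rabin witness and 29341 is composite.

yes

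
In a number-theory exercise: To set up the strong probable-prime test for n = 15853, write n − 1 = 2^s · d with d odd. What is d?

Halving: 15852 → 7926 → 3963; 3963 is odd.
So 15852 = 2^2 · 3963.

3963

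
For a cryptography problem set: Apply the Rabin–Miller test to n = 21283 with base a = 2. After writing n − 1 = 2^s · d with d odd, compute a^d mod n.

21282

n − 1 = 21282 = 2^1 · 10641, so s = 1 and d = 10641.
By repeated squaring, 2^10641 ≡ 21282 (mod 21283).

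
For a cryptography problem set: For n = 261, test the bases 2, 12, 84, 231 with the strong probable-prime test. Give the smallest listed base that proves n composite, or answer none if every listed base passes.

n − 1 = 260 = 2^2 · 65, so s = 2 and d = 65.
Base 2: x_0 = 2^65 mod 261 = 77. x_0 is neither 1 nor 260, so continue squaring. x_1 = 77^2 mod 261 = 187. Reached i = s−1 = 1 without hitting −1: 2 is a Miller–Rabin witness and 261 is composite.
Base 12: x_0 = 12^65 mod 261 = 99. x_0 is neither 1 nor 260, so continue squaring. x_1 = 99^2 mod 261 = 144. Reached i = s−1 = 1 without hitting −1: 12 is a Miller–Rabin witness and 261 is composite.
Base 84: x_0 = 84^65 mod 261 = 153. x_0 is neither 1 nor 260, so continue squaring. x_1 = 153^2 mod 261 = 180. Reached i = s−1 = 1 without hitting −1: 84 is a Miller–Rabin witness and 261 is composite.
Base 231: x_0 = 231^65 mod 261 = 144. x_0 is neither 1 nor 260, so continue squaring. x_1 = 144^2 mod 261 = 117. Reached i = s−1 = 1 without hitting −1: 231 is a Miller–Rabin witness and 261 is composite.
The smallest witness among the given bases is 2.

2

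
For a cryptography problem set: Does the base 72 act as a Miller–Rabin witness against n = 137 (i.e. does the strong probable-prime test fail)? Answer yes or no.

n − 1 = 136 = 2^3 · 17, so s = 3 and d = 17.
x_0 = 72^17 mod 137 = 1.
x_0 = 1, so 72 is not a witness.

no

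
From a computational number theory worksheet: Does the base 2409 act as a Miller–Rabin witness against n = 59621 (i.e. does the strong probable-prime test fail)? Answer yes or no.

n − 1 = 59620 = 2^2 · 14905, so s = 2 and d = 14905.
x_0 = 2409^14905 mod 59621 = 59620.
x_0 = 59620 ≡ −1, so 2409 is not a witness.

no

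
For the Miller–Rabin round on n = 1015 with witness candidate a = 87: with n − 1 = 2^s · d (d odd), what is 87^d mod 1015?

n − 1 = 1014 = 2^1 · 507, so s = 1 and d = 507.
87^507 mod 1015 = 783.

783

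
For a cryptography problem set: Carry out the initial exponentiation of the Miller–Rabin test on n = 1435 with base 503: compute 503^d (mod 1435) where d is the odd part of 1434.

n − 1 = 1434 = 2^1 · 717, so s = 1 and d = 717.
By repeated squaring, 503^717 ≡ 13 (mod 1435).

13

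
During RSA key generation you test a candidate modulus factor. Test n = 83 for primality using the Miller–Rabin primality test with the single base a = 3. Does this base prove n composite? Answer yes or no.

n − 1 = 82 = 2^1 · 41, so s = 1 and d = 41.
x_0 = 3^41 mod 83 = 1.
x_0 = 1, so 3 is not a witness.

no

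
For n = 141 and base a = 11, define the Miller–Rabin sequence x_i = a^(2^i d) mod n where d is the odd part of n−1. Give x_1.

130

n − 1 = 140 = 2^2 · 35, so s = 2 and d = 35.
x_0 = 11^35 mod 141 = 41.
x_1 = 41^2 mod 141 = 130.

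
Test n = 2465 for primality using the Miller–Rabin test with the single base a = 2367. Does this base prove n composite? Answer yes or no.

no

n − 1 = 2464 = 2^5 · 77, so s = 5 and d = 77.
Repeated squaring mod 2465: 2367^1 ≡ 2367, 2367^2 ≡ 2209, 2367^4 ≡ 1446, 2367^8 ≡ 596, 2367^16 ≡ 256, 2367^32 ≡ 1446, 2367^64 ≡ 596.
77 = 64 + 8 + 4 + 1, so 2367^77 ≡ 596·596·1446·2367 ≡ 157 (mod 2465).
x_0 = 2367^77 mod 2465 = 157.
x_0 is neither 1 nor 2464, so continue squaring.
x_1 = 157^2 mod 2465 = 2464.
x_1 ≡ −1, so 2367 is not a witness.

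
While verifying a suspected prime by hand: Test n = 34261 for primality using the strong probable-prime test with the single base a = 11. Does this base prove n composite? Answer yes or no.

n − 1 = 34260 = 2^2 · 8565, so s = 2 and d = 8565.
By repeated squaring, 11^8565 ≡ 28520 (mod 34261).
x_0 = 11^8565 mod 34261 = 28520.
x_0 is neither 1 nor 34260, so continue squaring.
x_1 = 28520^2 mod 34261 = 34260.
x_1 ≡ −1, so 11 is not a witness.

no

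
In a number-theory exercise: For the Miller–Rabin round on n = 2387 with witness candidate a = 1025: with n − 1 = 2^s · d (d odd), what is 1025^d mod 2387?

n − 1 = 2386 = 2^1 · 1193, so s = 1 and d = 1193.
1025^1193 mod 2387 = 1713.

1713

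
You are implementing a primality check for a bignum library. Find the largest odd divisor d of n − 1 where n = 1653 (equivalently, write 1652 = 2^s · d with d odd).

Halving: 1652 → 826 → 413; 413 is odd.
So 1652 = 2^2 · 413.

413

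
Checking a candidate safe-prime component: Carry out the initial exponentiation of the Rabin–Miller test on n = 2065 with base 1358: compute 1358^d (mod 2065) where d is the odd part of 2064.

1358

n − 1 = 2064 = 2^4 · 129, so s = 4 and d = 129.
Repeated squaring mod 2065: 1358^1 ≡ 1358, 1358^2 ≡ 119, 1358^4 ≡ 1771, 1358^8 ≡ 1771, 1358^16 ≡ 1771, 1358^32 ≡ 1771, 1358^64 ≡ 1771, 1358^128 ≡ 1771.
129 = 128 + 1, so 1358^129 ≡ 1771·1358 ≡ 1358 (mod 2065).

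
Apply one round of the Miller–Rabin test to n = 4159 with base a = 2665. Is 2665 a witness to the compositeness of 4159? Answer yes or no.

no

n − 1 = 4158 = 2^1 · 2079, so s = 1 and d = 2079.
x_0 = 2665^2079 mod 4159 = 1.
x_0 = 1, so 2665 is not a witness.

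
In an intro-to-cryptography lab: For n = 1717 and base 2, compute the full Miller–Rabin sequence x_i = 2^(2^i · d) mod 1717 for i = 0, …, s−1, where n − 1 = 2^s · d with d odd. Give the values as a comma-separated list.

n − 1 = 1716 = 2^2 · 429, so s = 2 and d = 429.
x_0 = 2^429 mod 1717 = 1069.
x_1 = 1069^2 mod 1717 = 956.

1069, 956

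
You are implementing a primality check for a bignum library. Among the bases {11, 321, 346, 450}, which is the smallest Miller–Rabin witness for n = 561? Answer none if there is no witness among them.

11

n − 1 = 560 = 2^4 · 35, so s = 4 and d = 35.
Base 11: x_0 = 11^35 mod 561 = 209. x_0 is neither 1 nor 560, so continue squaring. x_1 = 209^2 mod 561 = 484. x_2 = 484^2 mod 561 = 319. x_3 = 319^2 mod 561 = 220. Reached i = s−1 = 3 without hitting −1: 11 is a Miller–Rabin witness and 561 is composite.
Base 321: x_0 = 321^35 mod 561 = 417. x_0 is neither 1 nor 560, so continue squaring. x_1 = 417^2 mod 561 = 540. x_2 = 540^2 mod 561 = 441. x_3 = 441^2 mod 561 = 375. Reached i = s−1 = 3 without hitting −1: 321 is a Miller–Rabin witness and 561 is composite.
Base 346: x_0 = 346^35 mod 561 = 199. x_0 is neither 1 nor 560, so continue squaring. x_1 = 199^2 mod 561 = 331. x_2 = 331^2 mod 561 = 166. x_3 = 166^2 mod 561 = 67. Reached i = s−1 = 3 without hitting −1: 346 is a Miller–Rabin witness and 561 is composite.
Base 450: x_0 = 450^35 mod 561 = 87. x_0 is neither 1 nor 560, so continue squaring. x_1 = 87^2 mod 561 = 276. x_2 = 276^2 mod 561 = 441. x_3 = 441^2 mod 561 = 375. Reached i = s−1 = 3 without hitting −1: 450 is a Miller–Rabin witness and 561 is composite.
The smallest witness among the given bases is 11.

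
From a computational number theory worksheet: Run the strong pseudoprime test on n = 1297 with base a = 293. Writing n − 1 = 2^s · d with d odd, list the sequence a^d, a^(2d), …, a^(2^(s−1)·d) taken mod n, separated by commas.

190, 1081, 1261, 1296

n − 1 = 1296 = 2^4 · 81, so s = 4 and d = 81.
x_0 = 293^81 mod 1297 = 190.
x_1 = 190^2 mod 1297 = 1081.
x_2 = 1081^2 mod 1297 = 1261.
x_3 = 1261^2 mod 1297 = 1296.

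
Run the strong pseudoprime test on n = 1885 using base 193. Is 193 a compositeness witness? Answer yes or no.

n − 1 = 1884 = 2^2 · 471, so s = 2 and d = 471.
x_0 = 193^471 mod 1885 = 772.
x_0 is neither 1 nor 1884, so continue squaring.
x_1 = 772^2 mod 1885 = 324.
Reached i = s−1 = 1 without hitting −1: 193 is a Miller–Rabin witness and 1885 is composite.

yes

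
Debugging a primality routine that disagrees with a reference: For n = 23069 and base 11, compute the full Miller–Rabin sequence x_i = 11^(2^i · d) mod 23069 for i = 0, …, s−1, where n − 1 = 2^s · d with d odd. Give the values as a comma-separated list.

1193, 16040

n − 1 = 23068 = 2^2 · 5767, so s = 2 and d = 5767.
x_0 = 11^5767 mod 23069 = 1193.
x_1 = 1193^2 mod 23069 = 16040.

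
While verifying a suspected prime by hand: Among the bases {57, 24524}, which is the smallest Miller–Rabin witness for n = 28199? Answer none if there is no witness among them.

57

n − 1 = 28198 = 2^1 · 14099, so s = 1 and d = 14099.
Base 57: x_0 = 57^14099 mod 28199 = 6734. x_0 ∉ {1, 28198} and s = 1, so 57 is a Miller–Rabin witness and 28199 is composite.
Base 24524: x_0 = 24524^14099 mod 28199 = 1886. x_0 ∉ {1, 28198} and s = 1, so 24524 is a Miller–Rabin witness and 28199 is composite.
The smallest witness among the given bases is 57.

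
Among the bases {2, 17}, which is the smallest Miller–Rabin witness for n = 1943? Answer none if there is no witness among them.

n − 1 = 1942 = 2^1 · 971, so s = 1 and d = 971.
Base 2: x_0 = 2^971 mod 1943 = 1505. x_0 ∉ {1, 1942} and s = 1, so 2 is a Miller–Rabin witness and 1943 is composite.
Base 17: x_0 = 17^971 mod 1943 = 1375. x_0 ∉ {1, 1942} and s = 1, so 17 is a Miller–Rabin witness and 1943 is composite.
The smallest witness among the given bases is 2.

2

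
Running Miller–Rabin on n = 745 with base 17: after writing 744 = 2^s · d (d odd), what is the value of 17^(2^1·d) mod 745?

n − 1 = 744 = 2^3 · 93, so s = 3 and d = 93.
x_0 = 17^93 mod 745 = 347.
x_1 = 347^2 mod 745 = 464.

464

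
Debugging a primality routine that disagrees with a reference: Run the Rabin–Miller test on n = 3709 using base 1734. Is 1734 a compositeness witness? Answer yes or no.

n − 1 = 3708 = 2^2 · 927, so s = 2 and d = 927.
x_0 = 1734^927 mod 3709 = 1609.
x_0 is neither 1 nor 3708, so continue squaring.
x_1 = 1609^2 mod 3709 = 3708.
x_1 ≡ −1, so 1734 is not a witness.

no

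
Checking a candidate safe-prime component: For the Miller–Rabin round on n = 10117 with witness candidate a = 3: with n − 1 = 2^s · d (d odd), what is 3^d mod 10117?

n − 1 = 10116 = 2^2 · 2529, so s = 2 and d = 2529.
3^2529 mod 10117 = 5204.

5204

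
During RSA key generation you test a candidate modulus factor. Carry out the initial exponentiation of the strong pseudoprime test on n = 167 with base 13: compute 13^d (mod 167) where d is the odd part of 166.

n − 1 = 166 = 2^1 · 83, so s = 1 and d = 83.
Repeated squaring mod 167: 13^1 ≡ 13, 13^2 ≡ 2, 13^4 ≡ 4, 13^8 ≡ 16, 13^16 ≡ 89, 13^32 ≡ 72, 13^64 ≡ 7.
83 = 64 + 16 + 2 + 1, so 13^83 ≡ 7·89·2·13 ≡ 166 (mod 167).

166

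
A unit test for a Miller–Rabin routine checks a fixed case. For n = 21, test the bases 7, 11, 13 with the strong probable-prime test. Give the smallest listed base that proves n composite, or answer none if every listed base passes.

n − 1 = 20 = 2^2 · 5, so s = 2 and d = 5.
Base 7: x_0 = 7^5 mod 21 = 7. x_0 is neither 1 nor 20, so continue squaring. x_1 = 7^2 mod 21 = 7. Reached i = s−1 = 1 without hitting −1: 7 is a Miller–Rabin witness and 21 is composite.
Base 11: x_0 = 11^5 mod 21 = 2. x_0 is neither 1 nor 20, so continue squaring. x_1 = 2^2 mod 21 = 4. Reached i = s−1 = 1 without hitting −1: 11 is a Miller–Rabin witness and 21 is composite.
Base 13: x_0 = 13^5 mod 21 = 13. x_0 is neither 1 nor 20, so continue squaring. x_1 = 13^2 mod 21 = 1. x_1 = 1 but x_0 ≠ ±1, a nontrivial square root of 1 — 13 is a witness and 21 is composite.
The smallest witness among the given bases is 7.

7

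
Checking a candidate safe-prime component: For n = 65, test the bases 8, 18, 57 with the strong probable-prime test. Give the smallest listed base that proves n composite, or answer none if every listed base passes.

n − 1 = 64 = 2^6 · 1, so s = 6 and d = 1.
Base 8: x_0 = 8^1 mod 65 = 8. x_0 is neither 1 nor 64, so continue squaring. x_1 = 8^2 mod 65 = 64. x_1 ≡ −1, so 8 is not a witness.
Base 18: x_0 = 18^1 mod 65 = 18. x_0 is neither 1 nor 64, so continue squaring. x_1 = 18^2 mod 65 = 64. x_1 ≡ −1, so 18 is not a witness.
Base 57: x_0 = 57^1 mod 65 = 57. x_0 is neither 1 nor 64, so continue squaring. x_1 = 57^2 mod 65 = 64. x_1 ≡ −1, so 57 is not a witness.
No listed base is a witness for 65.

none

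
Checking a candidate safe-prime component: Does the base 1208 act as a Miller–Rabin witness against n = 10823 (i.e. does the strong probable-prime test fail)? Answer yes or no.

yes

n − 1 = 10822 = 2^1 · 5411, so s = 1 and d = 5411.
x_0 = 1208^5411 mod 10823 = 1635.
x_0 ∉ {1, 10822} and s = 1, so 1208 is a Miller–Rabin witness and 10823 is composite.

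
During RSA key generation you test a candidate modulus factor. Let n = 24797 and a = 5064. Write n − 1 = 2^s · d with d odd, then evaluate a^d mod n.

n − 1 = 24796 = 2^2 · 6199, so s = 2 and d = 6199.
5064^6199 mod 24797 = 2695.

2695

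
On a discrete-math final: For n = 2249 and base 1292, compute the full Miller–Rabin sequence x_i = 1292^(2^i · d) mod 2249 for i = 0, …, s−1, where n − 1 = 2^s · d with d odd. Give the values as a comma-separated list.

655, 1715, 1782

n − 1 = 2248 = 2^3 · 281, so s = 3 and d = 281.
x_0 = 1292^281 mod 2249 = 655.
x_1 = 655^2 mod 2249 = 1715.
x_2 = 1715^2 mod 2249 = 1782.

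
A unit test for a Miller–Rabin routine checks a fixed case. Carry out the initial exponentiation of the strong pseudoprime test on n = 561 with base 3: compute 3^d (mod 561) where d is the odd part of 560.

n − 1 = 560 = 2^4 · 35, so s = 4 and d = 35.
3^35 mod 561 = 78.

78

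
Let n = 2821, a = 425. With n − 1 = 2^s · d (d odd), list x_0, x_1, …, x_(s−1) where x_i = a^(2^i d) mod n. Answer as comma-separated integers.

1301, 1

n − 1 = 2820 = 2^2 · 705, so s = 2 and d = 705.
x_0 = 425^705 mod 2821 = 1301.
x_1 = 1301^2 mod 2821 = 1.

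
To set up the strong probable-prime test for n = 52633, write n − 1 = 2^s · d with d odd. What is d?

Halving: 52632 → 26316 → 13158 → 6579; 6579 is odd.
So 52632 = 2^3 · 6579.

6579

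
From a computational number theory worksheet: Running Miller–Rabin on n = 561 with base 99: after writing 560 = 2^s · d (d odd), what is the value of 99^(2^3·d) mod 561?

33

n − 1 = 560 = 2^4 · 35, so s = 4 and d = 35.
x_0 = 99^35 mod 561 = 330.
x_1 = 330^2 mod 561 = 66.
x_2 = 66^2 mod 561 = 429.
x_3 = 429^2 mod 561 = 33.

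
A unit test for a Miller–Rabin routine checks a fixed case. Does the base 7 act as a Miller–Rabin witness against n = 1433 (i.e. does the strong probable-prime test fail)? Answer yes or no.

n − 1 = 1432 = 2^3 · 179, so s = 3 and d = 179.
Repeated squaring mod 1433: 7^1 ≡ 7, 7^2 ≡ 49, 7^4 ≡ 968, 7^8 ≡ 1275, 7^16 ≡ 603, 7^32 ≡ 1060, 7^64 ≡ 128, 7^128 ≡ 621.
179 = 128 + 32 + 16 + 2 + 1, so 7^179 ≡ 621·1060·603·49·7 ≡ 1091 (mod 1433).
x_0 = 7^179 mod 1433 = 1091.
x_0 is neither 1 nor 1432, so continue squaring.
x_1 = 1091^2 mod 1433 = 891.
x_2 = 891^2 mod 1433 = 1432.
x_2 ≡ −1, so 7 is not a witness.

no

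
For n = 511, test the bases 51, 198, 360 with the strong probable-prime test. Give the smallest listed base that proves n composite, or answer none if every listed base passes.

51

n − 1 = 510 = 2^1 · 255, so s = 1 and d = 255.
Base 51: x_0 = 51^255 mod 511 = 428. x_0 ∉ {1, 510} and s = 1, so 51 is a Miller–Rabin witness and 511 is composite.
Base 198: x_0 = 198^255 mod 511 = 428. x_0 ∉ {1, 510} and s = 1, so 198 is a Miller–Rabin witness and 511 is composite.
Base 360: x_0 = 360^255 mod 511 = 125. x_0 ∉ {1, 510} and s = 1, so 360 is a Miller–Rabin witness and 511 is composite.
The smallest witness among the given bases is 51.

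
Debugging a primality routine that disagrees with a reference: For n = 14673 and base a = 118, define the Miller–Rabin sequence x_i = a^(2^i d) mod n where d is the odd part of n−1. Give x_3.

n − 1 = 14672 = 2^4 · 917, so s = 4 and d = 917.
x_0 = 118^917 mod 14673 = 10015.
x_1 = 10015^2 mod 14673 = 10270.
x_2 = 10270^2 mod 14673 = 3376.
x_3 = 3376^2 mod 14673 = 11128.

11128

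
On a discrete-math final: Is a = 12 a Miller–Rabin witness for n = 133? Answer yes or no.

n − 1 = 132 = 2^2 · 33, so s = 2 and d = 33.
x_0 = 12^33 mod 133 = 132.
x_0 = 132 ≡ −1, so 12 is not a witness.

no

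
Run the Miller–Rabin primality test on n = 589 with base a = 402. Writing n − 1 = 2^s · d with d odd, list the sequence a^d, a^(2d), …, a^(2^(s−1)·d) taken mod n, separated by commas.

n − 1 = 588 = 2^2 · 147, so s = 2 and d = 147.
x_0 = 402^147 mod 589 = 464.
x_1 = 464^2 mod 589 = 311.

464, 311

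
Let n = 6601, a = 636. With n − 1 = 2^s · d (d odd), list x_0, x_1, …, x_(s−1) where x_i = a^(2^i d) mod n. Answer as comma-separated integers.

n − 1 = 6600 = 2^3 · 825, so s = 3 and d = 825.
x_0 = 636^825 mod 6601 = 3863.
x_1 = 3863^2 mod 6601 = 4509.
x_2 = 4509^2 mod 6601 = 1.

3863, 4509, 1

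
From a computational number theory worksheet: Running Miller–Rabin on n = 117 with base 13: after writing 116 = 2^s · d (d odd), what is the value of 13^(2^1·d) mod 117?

13

n − 1 = 116 = 2^2 · 29, so s = 2 and d = 29.
Repeated squaring mod 117: 13^1 ≡ 13, 13^2 ≡ 52, 13^4 ≡ 13, 13^8 ≡ 52, 13^16 ≡ 13.
29 = 16 + 8 + 4 + 1, so 13^29 ≡ 13·52·13·13 ≡ 52 (mod 117).
x_0 = 52.
x_1 = 52^2 mod 117 = 13.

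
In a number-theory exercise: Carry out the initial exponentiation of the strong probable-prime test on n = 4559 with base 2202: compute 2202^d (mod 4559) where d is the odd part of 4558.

n − 1 = 4558 = 2^1 · 2279, so s = 1 and d = 2279.
2202^2279 mod 4559 = 750.

750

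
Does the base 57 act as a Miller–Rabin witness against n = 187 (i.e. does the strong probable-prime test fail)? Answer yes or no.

yes

n − 1 = 186 = 2^1 · 93, so s = 1 and d = 93.
x_0 = 57^93 mod 187 = 129.
x_0 ∉ {1, 186} and s = 1, so 57 is a Miller–Rabin witness and 187 is composite.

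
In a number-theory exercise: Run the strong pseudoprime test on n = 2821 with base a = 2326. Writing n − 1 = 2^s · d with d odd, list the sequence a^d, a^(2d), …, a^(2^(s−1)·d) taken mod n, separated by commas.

1520, 1

n − 1 = 2820 = 2^2 · 705, so s = 2 and d = 705.
x_0 = 2326^705 mod 2821 = 1520.
x_1 = 1520^2 mod 2821 = 1.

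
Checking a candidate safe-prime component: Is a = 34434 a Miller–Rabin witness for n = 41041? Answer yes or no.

n − 1 = 41040 = 2^4 · 2565, so s = 4 and d = 2565.
x_0 = 34434^2565 mod 41041 = 11166.
x_0 is neither 1 nor 41040, so continue squaring.
x_1 = 11166^2 mod 41041 = 38039.
x_2 = 38039^2 mod 41041 = 24025.
x_3 = 24025^2 mod 41041 = 1.
x_3 = 1 but x_2 ≠ ±1, a nontrivial square root of 1 — 34434 is a witness and 41041 is composite.

yes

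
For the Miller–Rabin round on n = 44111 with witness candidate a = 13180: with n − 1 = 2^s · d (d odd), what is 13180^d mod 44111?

1

n − 1 = 44110 = 2^1 · 22055, so s = 1 and d = 22055.
13180^22055 mod 44111 = 1.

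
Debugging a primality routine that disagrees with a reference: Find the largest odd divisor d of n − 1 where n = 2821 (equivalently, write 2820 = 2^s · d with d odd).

Halving: 2820 → 1410 → 705; 705 is odd.
So 2820 = 2^2 · 705.

705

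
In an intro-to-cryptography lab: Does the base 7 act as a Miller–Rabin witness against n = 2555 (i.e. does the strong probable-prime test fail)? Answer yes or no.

n − 1 = 2554 = 2^1 · 1277, so s = 1 and d = 1277.
x_0 = 7^1277 mod 2555 = 1477.
x_0 ∉ {1, 2554} and s = 1, so 7 is a Miller–Rabin witness and 2555 is composite.

yes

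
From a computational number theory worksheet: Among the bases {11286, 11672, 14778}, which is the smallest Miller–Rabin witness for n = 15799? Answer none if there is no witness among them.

11672

n − 1 = 15798 = 2^1 · 7899, so s = 1 and d = 7899.
Base 11286: x_0 = 11286^7899 mod 15799 = 1. x_0 = 1, so 11286 is not a witness.
Base 11672: x_0 = 11672^7899 mod 15799 = 14629. x_0 ∉ {1, 15798} and s = 1, so 11672 is a Miller–Rabin witness and 15799 is composite.
Base 14778: x_0 = 14778^7899 mod 15799 = 15674. x_0 ∉ {1, 15798} and s = 1, so 14778 is a Miller–Rabin witness and 15799 is composite.
The smallest witness among the given bases is 11672.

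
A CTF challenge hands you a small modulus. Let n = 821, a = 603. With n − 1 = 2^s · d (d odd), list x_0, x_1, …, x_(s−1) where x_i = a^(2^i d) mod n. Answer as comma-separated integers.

1, 1

n − 1 = 820 = 2^2 · 205, so s = 2 and d = 205.
x_0 = 603^205 mod 821 = 1.
x_1 = 1^2 mod 821 = 1.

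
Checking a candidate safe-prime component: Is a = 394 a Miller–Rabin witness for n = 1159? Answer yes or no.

yes

n − 1 = 1158 = 2^1 · 579, so s = 1 and d = 579.
Repeated squaring mod 1159: 394^1 ≡ 394, 394^2 ≡ 1089, 394^4 ≡ 264, 394^8 ≡ 156, 394^16 ≡ 1156, 394^32 ≡ 9, 394^64 ≡ 81, 394^128 ≡ 766, 394^256 ≡ 302, 394^512 ≡ 802.
579 = 512 + 64 + 2 + 1, so 394^579 ≡ 802·81·1089·394 ≡ 939 (mod 1159).
x_0 = 394^579 mod 1159 = 939.
x_0 ∉ {1, 1158} and s = 1, so 394 is a Miller–Rabin witness and 1159 is composite.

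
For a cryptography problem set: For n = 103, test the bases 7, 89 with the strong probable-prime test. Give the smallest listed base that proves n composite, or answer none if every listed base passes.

none

n − 1 = 102 = 2^1 · 51, so s = 1 and d = 51.
Base 7: x_0 = 7^51 mod 103 = 1. x_0 = 1, so 7 is not a witness.
Base 89: x_0 = 89^51 mod 103 = 102. x_0 = 102 ≡ −1, so 89 is not a witness.
No listed base is a witness for 103.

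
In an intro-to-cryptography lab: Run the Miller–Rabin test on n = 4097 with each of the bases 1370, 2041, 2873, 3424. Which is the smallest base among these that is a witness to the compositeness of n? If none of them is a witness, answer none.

n − 1 = 4096 = 2^12 · 1, so s = 12 and d = 1.
Base 1370: x_0 = 1370^1 mod 4097 = 1370. x_0 is neither 1 nor 4096, so continue squaring. x_1 = 1370^2 mod 4097 = 474. x_2 = 474^2 mod 4097 = 3438. x_3 = 3438^2 mod 4097 = 4096. x_3 ≡ −1, so 1370 is not a witness.
Base 2041: x_0 = 2041^1 mod 4097 = 2041. x_0 is neither 1 nor 4096, so continue squaring. x_1 = 2041^2 mod 4097 = 3129. x_2 = 3129^2 mod 4097 = 2908. x_3 = 2908^2 mod 4097 = 256. x_4 = 256^2 mod 4097 = 4081. x_5 = 4081^2 mod 4097 = 256. x_6 = 256^2 mod 4097 = 4081. x_7 = 4081^2 mod 4097 = 256. x_8 = 256^2 mod 4097 = 4081. x_9 = 4081^2 mod 4097 = 256. x_10 = 256^2 mod 4097 = 4081. x_11 = 4081^2 mod 4097 = 256. Reached i = s−1 = 11 without hitting −1: 2041 is a Miller–Rabin witness and 4097 is composite.
Base 2873: x_0 = 2873^1 mod 4097 = 2873. x_0 is neither 1 nor 4096, so continue squaring. x_1 = 2873^2 mod 4097 = 2771. x_2 = 2771^2 mod 4097 = 663. x_3 = 663^2 mod 4097 = 1190. x_4 = 1190^2 mod 4097 = 2635. x_5 = 2635^2 mod 4097 = 2907. x_6 = 2907^2 mod 4097 = 2635. x_7 = 2635^2 mod 4097 = 2907. x_8 = 2907^2 mod 4097 = 2635. x_9 = 2635^2 mod 4097 = 2907. x_10 = 2907^2 mod 4097 = 2635. x_11 = 2635^2 mod 4097 = 2907. Reached i = s−1 = 11 without hitting −1: 2873 is a Miller–Rabin witness and 4097 is composite.
Base 3424: x_0 = 3424^1 mod 4097 = 3424. x_0 is neither 1 nor 4096, so continue squaring. x_1 = 3424^2 mod 4097 = 2259. x_2 = 2259^2 mod 4097 = 2316. x_3 = 2316^2 mod 4097 = 883. x_4 = 883^2 mod 4097 = 1259. x_5 = 1259^2 mod 4097 = 3639. x_6 = 3639^2 mod 4097 = 817. x_7 = 817^2 mod 4097 = 3775. x_8 = 3775^2 mod 4097 = 1259. x_9 = 1259^2 mod 4097 = 3639. x_10 = 3639^2 mod 4097 = 817. x_11 = 817^2 mod 4097 = 3775. Reached i = s−1 = 11 without hitting −1: 3424 is a Miller–Rabin witness and 4097 is composite.
The smallest witness among the given bases is 2041.

2041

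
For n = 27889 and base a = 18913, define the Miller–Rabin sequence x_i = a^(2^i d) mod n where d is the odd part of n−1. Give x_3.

n − 1 = 27888 = 2^4 · 1743, so s = 4 and d = 1743.
x_0 = 18913^1743 mod 27889 = 3007.
x_1 = 3007^2 mod 27889 = 6013.
x_2 = 6013^2 mod 27889 = 12025.
x_3 = 12025^2 mod 27889 = 24049.

24049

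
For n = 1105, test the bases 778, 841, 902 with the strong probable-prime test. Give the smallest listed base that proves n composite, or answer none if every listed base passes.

841

n − 1 = 1104 = 2^4 · 69, so s = 4 and d = 69.
Base 778: x_0 = 778^69 mod 1105 = 268. x_0 is neither 1 nor 1104, so continue squaring. x_1 = 268^2 mod 1105 = 1104. x_1 ≡ −1, so 778 is not a witness.
Base 841: x_0 = 841^69 mod 1105 = 196. x_0 is neither 1 nor 1104, so continue squaring. x_1 = 196^2 mod 1105 = 846. x_2 = 846^2 mod 1105 = 781. x_3 = 781^2 mod 1105 = 1. x_3 = 1 but x_2 ≠ ±1, a nontrivial square root of 1 — 841 is a witness and 1105 is composite.
Base 902: x_0 = 902^69 mod 1105 = 902. x_0 is neither 1 nor 1104, so continue squaring. x_1 = 902^2 mod 1105 = 324. x_2 = 324^2 mod 1105 = 1. x_2 = 1 but x_1 ≠ ±1, a nontrivial square root of 1 — 902 is a witness and 1105 is composite.
The smallest witness among the given bases is 841.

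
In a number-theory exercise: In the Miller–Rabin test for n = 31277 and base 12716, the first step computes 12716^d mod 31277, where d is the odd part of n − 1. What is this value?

n − 1 = 31276 = 2^2 · 7819, so s = 2 and d = 7819.
Repeated squaring mod 31277: 12716^1 ≡ 12716, 12716^2 ≡ 25843, 12716^4 ≡ 2868, 12716^8 ≡ 30850, 12716^16 ≡ 25944, 12716^32 ≡ 10096, 12716^64 ≡ 28750, 12716^128 ≡ 5221, 12716^256 ≡ 16574, 12716^512 ≡ 22862, 12716^1024 ≡ 1097, 12716^2048 ≡ 14883, 12716^4096 ≡ 31252.
7819 = 4096 + 2048 + 1024 + 512 + 128 + 8 + 2 + 1, so 12716^7819 ≡ 31252·14883·1097·22862·5221·30850·25843·12716 ≡ 1 (mod 31277).

1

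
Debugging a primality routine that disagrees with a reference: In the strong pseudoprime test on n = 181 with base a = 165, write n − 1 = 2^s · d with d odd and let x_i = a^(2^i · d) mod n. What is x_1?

n − 1 = 180 = 2^2 · 45, so s = 2 and d = 45.
x_0 = 165^45 mod 181 = 180.
x_1 = 180^2 mod 181 = 1.

1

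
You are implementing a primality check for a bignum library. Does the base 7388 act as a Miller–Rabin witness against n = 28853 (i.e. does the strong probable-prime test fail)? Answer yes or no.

yes

n − 1 = 28852 = 2^2 · 7213, so s = 2 and d = 7213.
By repeated squaring, 7388^7213 ≡ 20429 (mod 28853).
x_0 = 7388^7213 mod 28853 = 20429.
x_0 is neither 1 nor 28852, so continue squaring.
x_1 = 20429^2 mod 28853 = 14249.
Reached i = s−1 = 1 without hitting −1: 7388 is a Miller–Rabin witness and 28853 is composite.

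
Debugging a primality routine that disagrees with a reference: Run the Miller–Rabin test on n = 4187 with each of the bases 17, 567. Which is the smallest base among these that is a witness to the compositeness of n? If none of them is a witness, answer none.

n − 1 = 4186 = 2^1 · 2093, so s = 1 and d = 2093.
Base 17: x_0 = 17^2093 mod 4187 = 4186. x_0 = 4186 ≡ −1, so 17 is not a witness.
Base 567: x_0 = 567^2093 mod 4187 = 4186. x_0 = 4186 ≡ −1, so 567 is not a witness.
No listed base is a witness for 4187.

none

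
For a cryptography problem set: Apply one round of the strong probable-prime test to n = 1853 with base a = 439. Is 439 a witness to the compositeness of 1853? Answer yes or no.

yes

n − 1 = 1852 = 2^2 · 463, so s = 2 and d = 463.
Repeated squaring mod 1853: 439^1 ≡ 439, 439^2 ≡ 9, 439^4 ≡ 81, 439^8 ≡ 1002, 439^16 ≡ 1531, 439^32 ≡ 1769, 439^64 ≡ 1497, 439^128 ≡ 732, 439^256 ≡ 307.
463 = 256 + 128 + 64 + 8 + 4 + 2 + 1, so 439^463 ≡ 307·732·1497·1002·81·9·439 ≡ 844 (mod 1853).
x_0 = 439^463 mod 1853 = 844.
x_0 is neither 1 nor 1852, so continue squaring.
x_1 = 844^2 mod 1853 = 784.
Reached i = s−1 = 1 without hitting −1: 439 is a Miller–Rabin witness and 1853 is composite.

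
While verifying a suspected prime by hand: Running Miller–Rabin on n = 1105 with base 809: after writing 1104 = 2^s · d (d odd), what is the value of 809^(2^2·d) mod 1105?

n − 1 = 1104 = 2^4 · 69, so s = 4 and d = 69.
x_0 = 809^69 mod 1105 = 924.
x_1 = 924^2 mod 1105 = 716.
x_2 = 716^2 mod 1105 = 1041.

1041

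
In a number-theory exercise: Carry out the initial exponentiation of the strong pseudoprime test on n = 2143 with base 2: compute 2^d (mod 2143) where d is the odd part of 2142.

n − 1 = 2142 = 2^1 · 1071, so s = 1 and d = 1071.
2^1071 mod 2143 = 1.

1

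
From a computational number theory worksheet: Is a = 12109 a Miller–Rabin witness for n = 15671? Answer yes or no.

no

n − 1 = 15670 = 2^1 · 7835, so s = 1 and d = 7835.
x_0 = 12109^7835 mod 15671 = 15670.
x_0 = 15670 ≡ −1, so 12109 is not a witness.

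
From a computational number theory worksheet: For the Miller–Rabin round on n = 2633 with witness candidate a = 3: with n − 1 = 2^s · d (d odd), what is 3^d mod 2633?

1748

n − 1 = 2632 = 2^3 · 329, so s = 3 and d = 329.
3^329 mod 2633 = 1748.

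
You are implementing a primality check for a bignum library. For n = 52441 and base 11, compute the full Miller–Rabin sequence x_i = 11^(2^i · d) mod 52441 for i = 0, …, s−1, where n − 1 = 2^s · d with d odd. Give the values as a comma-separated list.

3892, 44656, 36870

n − 1 = 52440 = 2^3 · 6555, so s = 3 and d = 6555.
x_0 = 11^6555 mod 52441 = 3892.
x_1 = 3892^2 mod 52441 = 44656.
x_2 = 44656^2 mod 52441 = 36870.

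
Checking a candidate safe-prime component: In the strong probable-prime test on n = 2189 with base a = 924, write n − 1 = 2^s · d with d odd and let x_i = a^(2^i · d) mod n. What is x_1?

n − 1 = 2188 = 2^2 · 547, so s = 2 and d = 547.
x_0 = 924^547 mod 2189 = 1804.
x_1 = 1804^2 mod 2189 = 1562.

1562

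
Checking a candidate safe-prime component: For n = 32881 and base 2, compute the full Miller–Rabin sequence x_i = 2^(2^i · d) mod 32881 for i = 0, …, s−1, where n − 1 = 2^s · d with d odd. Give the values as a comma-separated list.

n − 1 = 32880 = 2^4 · 2055, so s = 4 and d = 2055.
x_0 = 2^2055 mod 32881 = 20614.
x_1 = 20614^2 mod 32881 = 15833.
x_2 = 15833^2 mod 32881 = 32026.
x_3 = 32026^2 mod 32881 = 7643.

20614, 15833, 32026, 7643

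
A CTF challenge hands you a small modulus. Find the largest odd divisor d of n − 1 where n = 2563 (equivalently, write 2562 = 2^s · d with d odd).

1281

Halving: 2562 → 1281; 1281 is odd.
So 2562 = 2^1 · 1281.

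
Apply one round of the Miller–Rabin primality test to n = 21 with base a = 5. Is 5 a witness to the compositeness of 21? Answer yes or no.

n − 1 = 20 = 2^2 · 5, so s = 2 and d = 5.
By repeated squaring, 5^5 ≡ 17 (mod 21).
x_0 = 5^5 mod 21 = 17.
x_0 is neither 1 nor 20, so continue squaring.
x_1 = 17^2 mod 21 = 16.
Reached i = s−1 = 1 without hitting −1: 5 is a Miller–Rabin witness and 21 is composite.

yes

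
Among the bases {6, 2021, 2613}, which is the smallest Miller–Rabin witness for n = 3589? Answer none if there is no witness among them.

none

n − 1 = 3588 = 2^2 · 897, so s = 2 and d = 897.
Base 6: x_0 = 6^897 mod 3589 = 3373. x_0 is neither 1 nor 3588, so continue squaring. x_1 = 3373^2 mod 3589 = 3588. x_1 ≡ −1, so 6 is not a witness.
Base 2021: x_0 = 2021^897 mod 3589 = 1671. x_0 is neither 1 nor 3588, so continue squaring. x_1 = 1671^2 mod 3589 = 3588. x_1 ≡ −1, so 2021 is not a witness.
Base 2613: x_0 = 2613^897 mod 3589 = 1671. x_0 is neither 1 nor 3588, so continue squaring. x_1 = 1671^2 mod 3589 = 3588. x_1 ≡ −1, so 2613 is not a witness.
No listed base is a witness for 3589.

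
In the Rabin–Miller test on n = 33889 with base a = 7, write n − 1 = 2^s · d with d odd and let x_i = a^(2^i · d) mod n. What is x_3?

33888

n − 1 = 33888 = 2^5 · 1059, so s = 5 and d = 1059.
x_0 = 7^1059 mod 33889 = 19079.
x_1 = 19079^2 mod 33889 = 6492.
x_2 = 6492^2 mod 33889 = 22037.
x_3 = 22037^2 mod 33889 = 33888.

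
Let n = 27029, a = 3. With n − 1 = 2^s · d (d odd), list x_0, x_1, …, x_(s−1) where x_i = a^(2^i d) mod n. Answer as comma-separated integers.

n − 1 = 27028 = 2^2 · 6757, so s = 2 and d = 6757.
x_0 = 3^6757 mod 27029 = 26951.
x_1 = 26951^2 mod 27029 = 6084.

26951, 6084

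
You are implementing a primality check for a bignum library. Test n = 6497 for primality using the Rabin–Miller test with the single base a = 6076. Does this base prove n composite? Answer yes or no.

yes

n − 1 = 6496 = 2^5 · 203, so s = 5 and d = 203.
Repeated squaring mod 6497: 6076^1 ≡ 6076, 6076^2 ≡ 1822, 6076^4 ≡ 6214, 6076^8 ≡ 2125, 6076^16 ≡ 210, 6076^32 ≡ 5118, 6076^64 ≡ 4517, 6076^128 ≡ 2709.
203 = 128 + 64 + 8 + 2 + 1, so 6076^203 ≡ 2709·4517·2125·1822·6076 ≡ 2074 (mod 6497).
x_0 = 6076^203 mod 6497 = 2074.
x_0 is neither 1 nor 6496, so continue squaring.
x_1 = 2074^2 mod 6497 = 462.
x_2 = 462^2 mod 6497 = 5540.
x_3 = 5540^2 mod 6497 = 6269.
x_4 = 6269^2 mod 6497 = 8.
Reached i = s−1 = 4 without hitting −1: 6076 is a Miller–Rabin witness and 6497 is composite.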